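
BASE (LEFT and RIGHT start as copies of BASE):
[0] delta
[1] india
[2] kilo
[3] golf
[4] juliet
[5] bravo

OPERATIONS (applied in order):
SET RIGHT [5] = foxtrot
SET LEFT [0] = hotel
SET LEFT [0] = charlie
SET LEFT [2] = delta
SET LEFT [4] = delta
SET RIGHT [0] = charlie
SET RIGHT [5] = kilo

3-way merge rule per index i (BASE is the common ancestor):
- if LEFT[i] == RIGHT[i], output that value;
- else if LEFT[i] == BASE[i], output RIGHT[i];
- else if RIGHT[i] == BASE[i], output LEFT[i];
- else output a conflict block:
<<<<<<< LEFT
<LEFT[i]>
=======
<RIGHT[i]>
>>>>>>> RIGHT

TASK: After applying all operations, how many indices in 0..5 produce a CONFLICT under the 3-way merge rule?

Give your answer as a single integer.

Answer: 0

Derivation:
Final LEFT:  [charlie, india, delta, golf, delta, bravo]
Final RIGHT: [charlie, india, kilo, golf, juliet, kilo]
i=0: L=charlie R=charlie -> agree -> charlie
i=1: L=india R=india -> agree -> india
i=2: L=delta, R=kilo=BASE -> take LEFT -> delta
i=3: L=golf R=golf -> agree -> golf
i=4: L=delta, R=juliet=BASE -> take LEFT -> delta
i=5: L=bravo=BASE, R=kilo -> take RIGHT -> kilo
Conflict count: 0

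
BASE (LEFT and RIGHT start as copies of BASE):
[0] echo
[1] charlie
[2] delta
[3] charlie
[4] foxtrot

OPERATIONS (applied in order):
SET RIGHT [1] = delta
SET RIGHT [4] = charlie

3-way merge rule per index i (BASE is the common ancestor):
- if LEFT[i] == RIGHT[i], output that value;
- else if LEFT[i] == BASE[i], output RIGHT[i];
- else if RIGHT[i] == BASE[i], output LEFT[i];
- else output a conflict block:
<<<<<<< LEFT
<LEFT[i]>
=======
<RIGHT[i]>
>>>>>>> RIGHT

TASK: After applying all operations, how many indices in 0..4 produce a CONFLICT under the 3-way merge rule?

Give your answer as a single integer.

Final LEFT:  [echo, charlie, delta, charlie, foxtrot]
Final RIGHT: [echo, delta, delta, charlie, charlie]
i=0: L=echo R=echo -> agree -> echo
i=1: L=charlie=BASE, R=delta -> take RIGHT -> delta
i=2: L=delta R=delta -> agree -> delta
i=3: L=charlie R=charlie -> agree -> charlie
i=4: L=foxtrot=BASE, R=charlie -> take RIGHT -> charlie
Conflict count: 0

Answer: 0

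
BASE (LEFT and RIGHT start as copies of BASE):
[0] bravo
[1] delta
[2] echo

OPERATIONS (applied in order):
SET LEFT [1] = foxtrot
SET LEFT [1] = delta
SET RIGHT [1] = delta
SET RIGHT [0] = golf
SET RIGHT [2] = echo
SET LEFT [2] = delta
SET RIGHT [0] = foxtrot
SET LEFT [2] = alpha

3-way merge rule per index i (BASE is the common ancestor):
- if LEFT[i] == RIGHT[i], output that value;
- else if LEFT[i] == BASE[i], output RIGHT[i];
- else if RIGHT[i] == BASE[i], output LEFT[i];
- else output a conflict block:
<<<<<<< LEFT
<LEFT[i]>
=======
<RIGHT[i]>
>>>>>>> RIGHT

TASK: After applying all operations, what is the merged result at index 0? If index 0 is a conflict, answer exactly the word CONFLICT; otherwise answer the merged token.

Final LEFT:  [bravo, delta, alpha]
Final RIGHT: [foxtrot, delta, echo]
i=0: L=bravo=BASE, R=foxtrot -> take RIGHT -> foxtrot
i=1: L=delta R=delta -> agree -> delta
i=2: L=alpha, R=echo=BASE -> take LEFT -> alpha
Index 0 -> foxtrot

Answer: foxtrot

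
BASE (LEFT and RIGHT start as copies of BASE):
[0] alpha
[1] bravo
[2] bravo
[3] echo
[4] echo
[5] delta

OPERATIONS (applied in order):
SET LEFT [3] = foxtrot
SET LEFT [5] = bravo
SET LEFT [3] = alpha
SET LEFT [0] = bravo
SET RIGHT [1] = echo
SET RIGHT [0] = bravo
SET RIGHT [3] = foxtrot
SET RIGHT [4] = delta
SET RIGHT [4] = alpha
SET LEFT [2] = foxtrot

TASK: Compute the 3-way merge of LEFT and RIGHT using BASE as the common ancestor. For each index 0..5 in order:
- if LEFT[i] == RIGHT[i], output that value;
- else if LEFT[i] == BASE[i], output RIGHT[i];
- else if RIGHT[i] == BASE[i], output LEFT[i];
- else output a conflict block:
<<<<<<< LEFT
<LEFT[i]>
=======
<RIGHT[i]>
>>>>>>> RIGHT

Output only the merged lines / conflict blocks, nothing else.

Final LEFT:  [bravo, bravo, foxtrot, alpha, echo, bravo]
Final RIGHT: [bravo, echo, bravo, foxtrot, alpha, delta]
i=0: L=bravo R=bravo -> agree -> bravo
i=1: L=bravo=BASE, R=echo -> take RIGHT -> echo
i=2: L=foxtrot, R=bravo=BASE -> take LEFT -> foxtrot
i=3: BASE=echo L=alpha R=foxtrot all differ -> CONFLICT
i=4: L=echo=BASE, R=alpha -> take RIGHT -> alpha
i=5: L=bravo, R=delta=BASE -> take LEFT -> bravo

Answer: bravo
echo
foxtrot
<<<<<<< LEFT
alpha
=======
foxtrot
>>>>>>> RIGHT
alpha
bravo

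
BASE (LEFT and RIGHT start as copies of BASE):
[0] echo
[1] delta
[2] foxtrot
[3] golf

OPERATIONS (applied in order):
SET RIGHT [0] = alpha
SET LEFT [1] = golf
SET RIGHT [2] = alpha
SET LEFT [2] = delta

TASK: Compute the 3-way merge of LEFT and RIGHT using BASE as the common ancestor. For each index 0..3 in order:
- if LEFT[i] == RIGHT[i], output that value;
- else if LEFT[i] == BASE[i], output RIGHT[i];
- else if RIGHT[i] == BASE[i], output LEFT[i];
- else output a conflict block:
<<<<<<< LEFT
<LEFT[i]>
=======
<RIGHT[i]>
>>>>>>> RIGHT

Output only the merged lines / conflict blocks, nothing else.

Answer: alpha
golf
<<<<<<< LEFT
delta
=======
alpha
>>>>>>> RIGHT
golf

Derivation:
Final LEFT:  [echo, golf, delta, golf]
Final RIGHT: [alpha, delta, alpha, golf]
i=0: L=echo=BASE, R=alpha -> take RIGHT -> alpha
i=1: L=golf, R=delta=BASE -> take LEFT -> golf
i=2: BASE=foxtrot L=delta R=alpha all differ -> CONFLICT
i=3: L=golf R=golf -> agree -> golf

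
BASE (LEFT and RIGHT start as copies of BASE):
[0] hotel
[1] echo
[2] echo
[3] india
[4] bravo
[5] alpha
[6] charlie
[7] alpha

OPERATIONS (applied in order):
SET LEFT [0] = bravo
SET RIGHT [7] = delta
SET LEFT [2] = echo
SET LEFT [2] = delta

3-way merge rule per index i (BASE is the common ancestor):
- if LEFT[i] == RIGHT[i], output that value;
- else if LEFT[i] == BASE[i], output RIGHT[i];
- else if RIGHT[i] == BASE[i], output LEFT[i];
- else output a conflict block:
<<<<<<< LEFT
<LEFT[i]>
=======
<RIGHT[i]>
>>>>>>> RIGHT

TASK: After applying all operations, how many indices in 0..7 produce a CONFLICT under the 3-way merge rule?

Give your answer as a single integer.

Answer: 0

Derivation:
Final LEFT:  [bravo, echo, delta, india, bravo, alpha, charlie, alpha]
Final RIGHT: [hotel, echo, echo, india, bravo, alpha, charlie, delta]
i=0: L=bravo, R=hotel=BASE -> take LEFT -> bravo
i=1: L=echo R=echo -> agree -> echo
i=2: L=delta, R=echo=BASE -> take LEFT -> delta
i=3: L=india R=india -> agree -> india
i=4: L=bravo R=bravo -> agree -> bravo
i=5: L=alpha R=alpha -> agree -> alpha
i=6: L=charlie R=charlie -> agree -> charlie
i=7: L=alpha=BASE, R=delta -> take RIGHT -> delta
Conflict count: 0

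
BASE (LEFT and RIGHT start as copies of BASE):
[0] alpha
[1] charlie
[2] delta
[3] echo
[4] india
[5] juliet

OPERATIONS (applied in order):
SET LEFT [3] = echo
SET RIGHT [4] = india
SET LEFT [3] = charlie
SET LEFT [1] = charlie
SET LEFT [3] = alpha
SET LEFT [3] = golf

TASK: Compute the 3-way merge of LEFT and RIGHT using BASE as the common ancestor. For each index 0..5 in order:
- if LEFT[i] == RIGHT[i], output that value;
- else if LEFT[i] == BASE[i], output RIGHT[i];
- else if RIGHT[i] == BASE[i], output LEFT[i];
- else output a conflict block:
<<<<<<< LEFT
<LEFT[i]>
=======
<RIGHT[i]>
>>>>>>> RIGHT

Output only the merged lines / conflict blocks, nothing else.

Final LEFT:  [alpha, charlie, delta, golf, india, juliet]
Final RIGHT: [alpha, charlie, delta, echo, india, juliet]
i=0: L=alpha R=alpha -> agree -> alpha
i=1: L=charlie R=charlie -> agree -> charlie
i=2: L=delta R=delta -> agree -> delta
i=3: L=golf, R=echo=BASE -> take LEFT -> golf
i=4: L=india R=india -> agree -> india
i=5: L=juliet R=juliet -> agree -> juliet

Answer: alpha
charlie
delta
golf
india
juliet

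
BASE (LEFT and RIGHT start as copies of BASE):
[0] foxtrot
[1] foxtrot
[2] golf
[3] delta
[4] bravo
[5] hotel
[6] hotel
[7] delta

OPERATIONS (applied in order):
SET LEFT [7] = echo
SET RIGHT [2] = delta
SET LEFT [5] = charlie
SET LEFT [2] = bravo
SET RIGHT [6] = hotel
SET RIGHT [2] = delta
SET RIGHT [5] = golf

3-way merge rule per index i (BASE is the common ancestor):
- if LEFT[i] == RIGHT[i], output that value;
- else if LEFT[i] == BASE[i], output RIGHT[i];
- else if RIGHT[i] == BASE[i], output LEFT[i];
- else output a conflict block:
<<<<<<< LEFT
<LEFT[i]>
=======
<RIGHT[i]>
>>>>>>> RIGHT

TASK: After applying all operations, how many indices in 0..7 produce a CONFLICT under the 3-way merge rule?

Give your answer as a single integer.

Final LEFT:  [foxtrot, foxtrot, bravo, delta, bravo, charlie, hotel, echo]
Final RIGHT: [foxtrot, foxtrot, delta, delta, bravo, golf, hotel, delta]
i=0: L=foxtrot R=foxtrot -> agree -> foxtrot
i=1: L=foxtrot R=foxtrot -> agree -> foxtrot
i=2: BASE=golf L=bravo R=delta all differ -> CONFLICT
i=3: L=delta R=delta -> agree -> delta
i=4: L=bravo R=bravo -> agree -> bravo
i=5: BASE=hotel L=charlie R=golf all differ -> CONFLICT
i=6: L=hotel R=hotel -> agree -> hotel
i=7: L=echo, R=delta=BASE -> take LEFT -> echo
Conflict count: 2

Answer: 2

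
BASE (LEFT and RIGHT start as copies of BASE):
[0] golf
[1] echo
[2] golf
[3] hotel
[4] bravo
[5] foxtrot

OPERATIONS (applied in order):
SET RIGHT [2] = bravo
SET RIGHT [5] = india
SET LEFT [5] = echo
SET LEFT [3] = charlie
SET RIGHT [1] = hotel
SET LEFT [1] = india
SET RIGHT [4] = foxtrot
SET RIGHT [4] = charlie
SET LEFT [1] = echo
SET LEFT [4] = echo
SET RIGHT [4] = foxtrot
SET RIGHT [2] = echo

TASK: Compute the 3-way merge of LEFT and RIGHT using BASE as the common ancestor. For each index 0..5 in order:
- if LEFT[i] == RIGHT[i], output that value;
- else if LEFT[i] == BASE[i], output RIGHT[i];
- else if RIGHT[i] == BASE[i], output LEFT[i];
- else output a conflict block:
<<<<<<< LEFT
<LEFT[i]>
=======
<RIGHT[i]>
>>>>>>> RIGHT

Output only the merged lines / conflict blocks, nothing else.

Answer: golf
hotel
echo
charlie
<<<<<<< LEFT
echo
=======
foxtrot
>>>>>>> RIGHT
<<<<<<< LEFT
echo
=======
india
>>>>>>> RIGHT

Derivation:
Final LEFT:  [golf, echo, golf, charlie, echo, echo]
Final RIGHT: [golf, hotel, echo, hotel, foxtrot, india]
i=0: L=golf R=golf -> agree -> golf
i=1: L=echo=BASE, R=hotel -> take RIGHT -> hotel
i=2: L=golf=BASE, R=echo -> take RIGHT -> echo
i=3: L=charlie, R=hotel=BASE -> take LEFT -> charlie
i=4: BASE=bravo L=echo R=foxtrot all differ -> CONFLICT
i=5: BASE=foxtrot L=echo R=india all differ -> CONFLICT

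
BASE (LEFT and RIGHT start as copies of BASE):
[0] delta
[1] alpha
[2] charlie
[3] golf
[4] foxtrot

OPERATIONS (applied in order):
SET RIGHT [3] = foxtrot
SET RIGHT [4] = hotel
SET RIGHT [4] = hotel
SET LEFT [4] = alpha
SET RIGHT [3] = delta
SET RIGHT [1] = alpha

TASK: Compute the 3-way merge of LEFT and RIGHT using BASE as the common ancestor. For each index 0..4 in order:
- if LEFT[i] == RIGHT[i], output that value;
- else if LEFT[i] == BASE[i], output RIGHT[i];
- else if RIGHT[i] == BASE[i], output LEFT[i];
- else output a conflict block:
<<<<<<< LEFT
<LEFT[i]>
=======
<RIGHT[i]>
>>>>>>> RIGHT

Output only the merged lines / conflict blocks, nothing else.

Final LEFT:  [delta, alpha, charlie, golf, alpha]
Final RIGHT: [delta, alpha, charlie, delta, hotel]
i=0: L=delta R=delta -> agree -> delta
i=1: L=alpha R=alpha -> agree -> alpha
i=2: L=charlie R=charlie -> agree -> charlie
i=3: L=golf=BASE, R=delta -> take RIGHT -> delta
i=4: BASE=foxtrot L=alpha R=hotel all differ -> CONFLICT

Answer: delta
alpha
charlie
delta
<<<<<<< LEFT
alpha
=======
hotel
>>>>>>> RIGHT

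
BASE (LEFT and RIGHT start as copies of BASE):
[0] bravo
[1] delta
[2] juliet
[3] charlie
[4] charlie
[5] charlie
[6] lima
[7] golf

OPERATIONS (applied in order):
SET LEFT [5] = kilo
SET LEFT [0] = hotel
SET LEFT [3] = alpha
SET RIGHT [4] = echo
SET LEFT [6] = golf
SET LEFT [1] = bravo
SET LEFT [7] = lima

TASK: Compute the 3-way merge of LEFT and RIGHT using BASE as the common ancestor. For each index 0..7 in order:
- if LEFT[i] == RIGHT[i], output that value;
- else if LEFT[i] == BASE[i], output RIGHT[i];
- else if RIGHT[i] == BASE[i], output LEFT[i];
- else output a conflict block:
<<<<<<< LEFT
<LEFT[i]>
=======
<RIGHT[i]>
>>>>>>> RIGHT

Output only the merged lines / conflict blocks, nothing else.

Final LEFT:  [hotel, bravo, juliet, alpha, charlie, kilo, golf, lima]
Final RIGHT: [bravo, delta, juliet, charlie, echo, charlie, lima, golf]
i=0: L=hotel, R=bravo=BASE -> take LEFT -> hotel
i=1: L=bravo, R=delta=BASE -> take LEFT -> bravo
i=2: L=juliet R=juliet -> agree -> juliet
i=3: L=alpha, R=charlie=BASE -> take LEFT -> alpha
i=4: L=charlie=BASE, R=echo -> take RIGHT -> echo
i=5: L=kilo, R=charlie=BASE -> take LEFT -> kilo
i=6: L=golf, R=lima=BASE -> take LEFT -> golf
i=7: L=lima, R=golf=BASE -> take LEFT -> lima

Answer: hotel
bravo
juliet
alpha
echo
kilo
golf
lima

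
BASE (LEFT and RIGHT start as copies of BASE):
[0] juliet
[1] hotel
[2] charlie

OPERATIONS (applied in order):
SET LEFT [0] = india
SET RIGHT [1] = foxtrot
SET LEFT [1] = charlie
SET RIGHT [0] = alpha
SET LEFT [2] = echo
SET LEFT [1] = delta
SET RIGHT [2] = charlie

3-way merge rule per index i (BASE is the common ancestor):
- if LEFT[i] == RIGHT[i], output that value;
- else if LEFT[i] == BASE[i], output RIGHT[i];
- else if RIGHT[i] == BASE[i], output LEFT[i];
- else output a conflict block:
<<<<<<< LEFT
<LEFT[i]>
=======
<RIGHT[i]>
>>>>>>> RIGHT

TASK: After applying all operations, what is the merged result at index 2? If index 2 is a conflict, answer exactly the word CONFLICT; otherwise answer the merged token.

Final LEFT:  [india, delta, echo]
Final RIGHT: [alpha, foxtrot, charlie]
i=0: BASE=juliet L=india R=alpha all differ -> CONFLICT
i=1: BASE=hotel L=delta R=foxtrot all differ -> CONFLICT
i=2: L=echo, R=charlie=BASE -> take LEFT -> echo
Index 2 -> echo

Answer: echo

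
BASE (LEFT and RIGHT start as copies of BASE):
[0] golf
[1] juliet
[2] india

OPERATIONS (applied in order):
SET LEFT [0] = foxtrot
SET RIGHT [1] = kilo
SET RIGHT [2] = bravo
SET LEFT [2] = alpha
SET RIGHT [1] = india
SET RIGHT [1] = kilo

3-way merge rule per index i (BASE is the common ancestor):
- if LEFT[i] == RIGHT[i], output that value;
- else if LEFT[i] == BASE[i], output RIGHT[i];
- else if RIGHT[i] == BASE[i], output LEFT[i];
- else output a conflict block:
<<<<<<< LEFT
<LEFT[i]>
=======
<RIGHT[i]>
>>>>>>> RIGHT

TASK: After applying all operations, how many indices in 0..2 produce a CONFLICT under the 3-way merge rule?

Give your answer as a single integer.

Final LEFT:  [foxtrot, juliet, alpha]
Final RIGHT: [golf, kilo, bravo]
i=0: L=foxtrot, R=golf=BASE -> take LEFT -> foxtrot
i=1: L=juliet=BASE, R=kilo -> take RIGHT -> kilo
i=2: BASE=india L=alpha R=bravo all differ -> CONFLICT
Conflict count: 1

Answer: 1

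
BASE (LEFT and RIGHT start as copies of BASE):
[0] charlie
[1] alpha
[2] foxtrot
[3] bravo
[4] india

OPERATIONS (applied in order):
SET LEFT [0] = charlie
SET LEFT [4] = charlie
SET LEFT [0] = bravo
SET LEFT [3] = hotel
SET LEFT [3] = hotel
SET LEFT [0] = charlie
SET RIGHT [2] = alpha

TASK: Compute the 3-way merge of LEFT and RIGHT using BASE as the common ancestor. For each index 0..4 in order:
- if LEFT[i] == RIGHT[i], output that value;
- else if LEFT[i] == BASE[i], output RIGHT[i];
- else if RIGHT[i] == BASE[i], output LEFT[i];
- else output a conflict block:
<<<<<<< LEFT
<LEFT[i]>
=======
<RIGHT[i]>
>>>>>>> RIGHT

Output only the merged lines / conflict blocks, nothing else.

Final LEFT:  [charlie, alpha, foxtrot, hotel, charlie]
Final RIGHT: [charlie, alpha, alpha, bravo, india]
i=0: L=charlie R=charlie -> agree -> charlie
i=1: L=alpha R=alpha -> agree -> alpha
i=2: L=foxtrot=BASE, R=alpha -> take RIGHT -> alpha
i=3: L=hotel, R=bravo=BASE -> take LEFT -> hotel
i=4: L=charlie, R=india=BASE -> take LEFT -> charlie

Answer: charlie
alpha
alpha
hotel
charlie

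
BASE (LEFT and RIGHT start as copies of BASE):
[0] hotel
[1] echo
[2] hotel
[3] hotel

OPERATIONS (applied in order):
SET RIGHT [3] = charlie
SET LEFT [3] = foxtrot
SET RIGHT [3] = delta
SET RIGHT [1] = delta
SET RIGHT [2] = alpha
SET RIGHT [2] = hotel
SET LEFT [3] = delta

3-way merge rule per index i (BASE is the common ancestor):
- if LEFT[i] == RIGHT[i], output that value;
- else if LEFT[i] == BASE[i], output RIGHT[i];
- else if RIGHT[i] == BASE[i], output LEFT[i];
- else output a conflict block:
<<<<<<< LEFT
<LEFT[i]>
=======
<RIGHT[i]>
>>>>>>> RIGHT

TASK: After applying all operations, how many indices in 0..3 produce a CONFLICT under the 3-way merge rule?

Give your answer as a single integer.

Final LEFT:  [hotel, echo, hotel, delta]
Final RIGHT: [hotel, delta, hotel, delta]
i=0: L=hotel R=hotel -> agree -> hotel
i=1: L=echo=BASE, R=delta -> take RIGHT -> delta
i=2: L=hotel R=hotel -> agree -> hotel
i=3: L=delta R=delta -> agree -> delta
Conflict count: 0

Answer: 0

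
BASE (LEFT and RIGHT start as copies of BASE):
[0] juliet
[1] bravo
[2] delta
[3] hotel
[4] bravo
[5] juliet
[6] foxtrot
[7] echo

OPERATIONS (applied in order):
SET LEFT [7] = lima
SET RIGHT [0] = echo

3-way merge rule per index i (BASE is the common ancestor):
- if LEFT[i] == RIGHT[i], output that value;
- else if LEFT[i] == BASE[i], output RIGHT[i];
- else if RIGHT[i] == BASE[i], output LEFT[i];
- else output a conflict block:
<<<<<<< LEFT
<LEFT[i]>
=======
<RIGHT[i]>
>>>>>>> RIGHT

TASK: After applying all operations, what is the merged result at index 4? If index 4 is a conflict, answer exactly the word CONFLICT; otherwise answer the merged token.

Answer: bravo

Derivation:
Final LEFT:  [juliet, bravo, delta, hotel, bravo, juliet, foxtrot, lima]
Final RIGHT: [echo, bravo, delta, hotel, bravo, juliet, foxtrot, echo]
i=0: L=juliet=BASE, R=echo -> take RIGHT -> echo
i=1: L=bravo R=bravo -> agree -> bravo
i=2: L=delta R=delta -> agree -> delta
i=3: L=hotel R=hotel -> agree -> hotel
i=4: L=bravo R=bravo -> agree -> bravo
i=5: L=juliet R=juliet -> agree -> juliet
i=6: L=foxtrot R=foxtrot -> agree -> foxtrot
i=7: L=lima, R=echo=BASE -> take LEFT -> lima
Index 4 -> bravo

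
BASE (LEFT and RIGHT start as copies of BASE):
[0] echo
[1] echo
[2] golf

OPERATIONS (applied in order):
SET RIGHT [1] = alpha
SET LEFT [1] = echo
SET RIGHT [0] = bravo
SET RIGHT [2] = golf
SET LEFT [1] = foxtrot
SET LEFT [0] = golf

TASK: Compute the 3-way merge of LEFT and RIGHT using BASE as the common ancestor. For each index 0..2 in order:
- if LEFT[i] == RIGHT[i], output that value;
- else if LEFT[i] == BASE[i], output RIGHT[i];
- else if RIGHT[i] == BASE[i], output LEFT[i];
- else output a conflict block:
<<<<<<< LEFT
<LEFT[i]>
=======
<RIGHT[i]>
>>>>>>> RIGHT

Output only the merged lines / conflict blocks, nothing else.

Final LEFT:  [golf, foxtrot, golf]
Final RIGHT: [bravo, alpha, golf]
i=0: BASE=echo L=golf R=bravo all differ -> CONFLICT
i=1: BASE=echo L=foxtrot R=alpha all differ -> CONFLICT
i=2: L=golf R=golf -> agree -> golf

Answer: <<<<<<< LEFT
golf
=======
bravo
>>>>>>> RIGHT
<<<<<<< LEFT
foxtrot
=======
alpha
>>>>>>> RIGHT
golf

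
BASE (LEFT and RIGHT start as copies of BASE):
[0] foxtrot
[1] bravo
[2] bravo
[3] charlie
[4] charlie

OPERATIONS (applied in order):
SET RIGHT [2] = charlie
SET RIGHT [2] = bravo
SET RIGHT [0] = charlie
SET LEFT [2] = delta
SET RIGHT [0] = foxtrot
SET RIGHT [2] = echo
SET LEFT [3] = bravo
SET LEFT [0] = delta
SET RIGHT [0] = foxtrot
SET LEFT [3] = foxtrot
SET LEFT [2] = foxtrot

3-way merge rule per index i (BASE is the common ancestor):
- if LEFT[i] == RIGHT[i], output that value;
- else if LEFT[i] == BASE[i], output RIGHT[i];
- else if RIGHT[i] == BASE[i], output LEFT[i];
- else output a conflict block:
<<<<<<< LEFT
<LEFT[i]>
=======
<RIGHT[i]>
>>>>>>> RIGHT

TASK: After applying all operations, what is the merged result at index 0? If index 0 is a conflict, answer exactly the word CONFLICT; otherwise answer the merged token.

Answer: delta

Derivation:
Final LEFT:  [delta, bravo, foxtrot, foxtrot, charlie]
Final RIGHT: [foxtrot, bravo, echo, charlie, charlie]
i=0: L=delta, R=foxtrot=BASE -> take LEFT -> delta
i=1: L=bravo R=bravo -> agree -> bravo
i=2: BASE=bravo L=foxtrot R=echo all differ -> CONFLICT
i=3: L=foxtrot, R=charlie=BASE -> take LEFT -> foxtrot
i=4: L=charlie R=charlie -> agree -> charlie
Index 0 -> delta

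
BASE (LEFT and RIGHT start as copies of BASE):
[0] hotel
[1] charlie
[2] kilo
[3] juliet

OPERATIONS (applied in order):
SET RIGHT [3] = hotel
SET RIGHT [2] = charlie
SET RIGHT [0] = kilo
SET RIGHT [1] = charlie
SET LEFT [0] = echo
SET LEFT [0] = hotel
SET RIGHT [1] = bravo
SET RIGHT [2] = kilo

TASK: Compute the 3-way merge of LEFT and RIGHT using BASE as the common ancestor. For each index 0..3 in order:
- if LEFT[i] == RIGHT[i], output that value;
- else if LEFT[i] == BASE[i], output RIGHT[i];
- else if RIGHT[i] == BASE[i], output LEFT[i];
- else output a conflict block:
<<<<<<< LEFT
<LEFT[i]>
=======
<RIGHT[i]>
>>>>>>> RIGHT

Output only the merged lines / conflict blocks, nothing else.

Answer: kilo
bravo
kilo
hotel

Derivation:
Final LEFT:  [hotel, charlie, kilo, juliet]
Final RIGHT: [kilo, bravo, kilo, hotel]
i=0: L=hotel=BASE, R=kilo -> take RIGHT -> kilo
i=1: L=charlie=BASE, R=bravo -> take RIGHT -> bravo
i=2: L=kilo R=kilo -> agree -> kilo
i=3: L=juliet=BASE, R=hotel -> take RIGHT -> hotel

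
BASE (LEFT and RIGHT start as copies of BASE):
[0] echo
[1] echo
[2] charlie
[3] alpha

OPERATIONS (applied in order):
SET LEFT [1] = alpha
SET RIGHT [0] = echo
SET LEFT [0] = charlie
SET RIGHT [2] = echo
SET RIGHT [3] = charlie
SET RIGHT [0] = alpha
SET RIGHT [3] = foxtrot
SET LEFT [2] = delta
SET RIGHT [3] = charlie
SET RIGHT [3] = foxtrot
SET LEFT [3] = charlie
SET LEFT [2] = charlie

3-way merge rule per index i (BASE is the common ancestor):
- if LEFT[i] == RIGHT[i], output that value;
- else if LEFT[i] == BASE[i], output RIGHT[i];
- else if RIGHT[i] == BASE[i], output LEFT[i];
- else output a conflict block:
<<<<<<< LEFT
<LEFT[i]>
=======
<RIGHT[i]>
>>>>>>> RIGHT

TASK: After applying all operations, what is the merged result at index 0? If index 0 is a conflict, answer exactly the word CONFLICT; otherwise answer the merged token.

Answer: CONFLICT

Derivation:
Final LEFT:  [charlie, alpha, charlie, charlie]
Final RIGHT: [alpha, echo, echo, foxtrot]
i=0: BASE=echo L=charlie R=alpha all differ -> CONFLICT
i=1: L=alpha, R=echo=BASE -> take LEFT -> alpha
i=2: L=charlie=BASE, R=echo -> take RIGHT -> echo
i=3: BASE=alpha L=charlie R=foxtrot all differ -> CONFLICT
Index 0 -> CONFLICT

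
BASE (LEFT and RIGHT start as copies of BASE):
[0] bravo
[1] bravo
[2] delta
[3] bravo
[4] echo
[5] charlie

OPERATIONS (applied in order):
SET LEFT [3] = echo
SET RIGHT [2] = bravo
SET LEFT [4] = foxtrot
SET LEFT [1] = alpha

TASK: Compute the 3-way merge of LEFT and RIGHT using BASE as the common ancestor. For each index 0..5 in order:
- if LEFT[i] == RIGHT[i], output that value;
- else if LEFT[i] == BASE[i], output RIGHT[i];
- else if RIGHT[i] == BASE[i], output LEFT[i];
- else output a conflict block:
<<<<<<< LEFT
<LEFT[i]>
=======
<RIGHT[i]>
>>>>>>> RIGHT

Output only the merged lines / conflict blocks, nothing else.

Final LEFT:  [bravo, alpha, delta, echo, foxtrot, charlie]
Final RIGHT: [bravo, bravo, bravo, bravo, echo, charlie]
i=0: L=bravo R=bravo -> agree -> bravo
i=1: L=alpha, R=bravo=BASE -> take LEFT -> alpha
i=2: L=delta=BASE, R=bravo -> take RIGHT -> bravo
i=3: L=echo, R=bravo=BASE -> take LEFT -> echo
i=4: L=foxtrot, R=echo=BASE -> take LEFT -> foxtrot
i=5: L=charlie R=charlie -> agree -> charlie

Answer: bravo
alpha
bravo
echo
foxtrot
charlie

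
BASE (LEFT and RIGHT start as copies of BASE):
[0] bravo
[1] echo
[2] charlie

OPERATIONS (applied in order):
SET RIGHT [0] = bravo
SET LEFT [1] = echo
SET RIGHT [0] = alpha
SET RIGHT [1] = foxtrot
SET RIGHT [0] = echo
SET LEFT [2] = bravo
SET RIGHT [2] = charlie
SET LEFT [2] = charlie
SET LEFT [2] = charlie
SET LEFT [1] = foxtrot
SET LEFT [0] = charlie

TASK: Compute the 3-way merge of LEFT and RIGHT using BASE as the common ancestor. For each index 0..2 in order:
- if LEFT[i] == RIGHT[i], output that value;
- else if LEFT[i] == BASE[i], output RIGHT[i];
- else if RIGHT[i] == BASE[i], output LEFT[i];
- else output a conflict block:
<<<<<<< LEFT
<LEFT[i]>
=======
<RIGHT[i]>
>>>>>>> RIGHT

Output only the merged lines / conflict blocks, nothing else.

Answer: <<<<<<< LEFT
charlie
=======
echo
>>>>>>> RIGHT
foxtrot
charlie

Derivation:
Final LEFT:  [charlie, foxtrot, charlie]
Final RIGHT: [echo, foxtrot, charlie]
i=0: BASE=bravo L=charlie R=echo all differ -> CONFLICT
i=1: L=foxtrot R=foxtrot -> agree -> foxtrot
i=2: L=charlie R=charlie -> agree -> charlie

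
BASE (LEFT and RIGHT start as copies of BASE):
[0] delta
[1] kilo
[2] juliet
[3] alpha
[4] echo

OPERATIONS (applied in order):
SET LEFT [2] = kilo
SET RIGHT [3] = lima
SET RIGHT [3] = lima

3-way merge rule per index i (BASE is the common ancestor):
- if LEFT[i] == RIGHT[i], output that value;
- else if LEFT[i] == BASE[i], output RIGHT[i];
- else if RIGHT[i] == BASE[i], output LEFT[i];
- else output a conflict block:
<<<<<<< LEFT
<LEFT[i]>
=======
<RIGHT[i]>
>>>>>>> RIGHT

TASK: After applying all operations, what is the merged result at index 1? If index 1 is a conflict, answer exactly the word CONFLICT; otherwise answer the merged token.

Answer: kilo

Derivation:
Final LEFT:  [delta, kilo, kilo, alpha, echo]
Final RIGHT: [delta, kilo, juliet, lima, echo]
i=0: L=delta R=delta -> agree -> delta
i=1: L=kilo R=kilo -> agree -> kilo
i=2: L=kilo, R=juliet=BASE -> take LEFT -> kilo
i=3: L=alpha=BASE, R=lima -> take RIGHT -> lima
i=4: L=echo R=echo -> agree -> echo
Index 1 -> kilo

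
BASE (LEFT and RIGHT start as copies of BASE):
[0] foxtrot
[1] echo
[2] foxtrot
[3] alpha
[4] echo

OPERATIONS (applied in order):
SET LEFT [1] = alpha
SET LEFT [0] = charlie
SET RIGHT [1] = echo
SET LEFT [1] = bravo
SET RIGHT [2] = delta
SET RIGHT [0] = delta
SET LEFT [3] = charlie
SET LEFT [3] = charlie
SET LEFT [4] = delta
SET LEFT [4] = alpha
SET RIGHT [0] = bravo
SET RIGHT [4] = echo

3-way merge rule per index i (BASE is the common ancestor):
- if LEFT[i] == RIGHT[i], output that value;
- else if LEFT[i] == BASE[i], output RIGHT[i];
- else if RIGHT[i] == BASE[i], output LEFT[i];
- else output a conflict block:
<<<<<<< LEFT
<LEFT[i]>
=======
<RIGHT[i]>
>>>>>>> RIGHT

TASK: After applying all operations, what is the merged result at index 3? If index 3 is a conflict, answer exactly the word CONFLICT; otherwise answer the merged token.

Answer: charlie

Derivation:
Final LEFT:  [charlie, bravo, foxtrot, charlie, alpha]
Final RIGHT: [bravo, echo, delta, alpha, echo]
i=0: BASE=foxtrot L=charlie R=bravo all differ -> CONFLICT
i=1: L=bravo, R=echo=BASE -> take LEFT -> bravo
i=2: L=foxtrot=BASE, R=delta -> take RIGHT -> delta
i=3: L=charlie, R=alpha=BASE -> take LEFT -> charlie
i=4: L=alpha, R=echo=BASE -> take LEFT -> alpha
Index 3 -> charlie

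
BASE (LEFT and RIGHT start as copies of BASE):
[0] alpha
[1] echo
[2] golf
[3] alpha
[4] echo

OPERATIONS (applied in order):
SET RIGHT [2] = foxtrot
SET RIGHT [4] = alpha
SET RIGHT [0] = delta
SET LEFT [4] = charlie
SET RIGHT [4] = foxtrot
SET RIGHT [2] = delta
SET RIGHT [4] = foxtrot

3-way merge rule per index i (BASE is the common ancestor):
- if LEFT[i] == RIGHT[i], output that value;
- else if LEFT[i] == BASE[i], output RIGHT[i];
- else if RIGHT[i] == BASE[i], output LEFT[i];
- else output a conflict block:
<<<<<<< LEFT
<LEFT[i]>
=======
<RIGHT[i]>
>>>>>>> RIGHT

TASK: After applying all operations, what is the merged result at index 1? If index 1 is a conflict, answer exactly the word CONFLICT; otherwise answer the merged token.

Answer: echo

Derivation:
Final LEFT:  [alpha, echo, golf, alpha, charlie]
Final RIGHT: [delta, echo, delta, alpha, foxtrot]
i=0: L=alpha=BASE, R=delta -> take RIGHT -> delta
i=1: L=echo R=echo -> agree -> echo
i=2: L=golf=BASE, R=delta -> take RIGHT -> delta
i=3: L=alpha R=alpha -> agree -> alpha
i=4: BASE=echo L=charlie R=foxtrot all differ -> CONFLICT
Index 1 -> echo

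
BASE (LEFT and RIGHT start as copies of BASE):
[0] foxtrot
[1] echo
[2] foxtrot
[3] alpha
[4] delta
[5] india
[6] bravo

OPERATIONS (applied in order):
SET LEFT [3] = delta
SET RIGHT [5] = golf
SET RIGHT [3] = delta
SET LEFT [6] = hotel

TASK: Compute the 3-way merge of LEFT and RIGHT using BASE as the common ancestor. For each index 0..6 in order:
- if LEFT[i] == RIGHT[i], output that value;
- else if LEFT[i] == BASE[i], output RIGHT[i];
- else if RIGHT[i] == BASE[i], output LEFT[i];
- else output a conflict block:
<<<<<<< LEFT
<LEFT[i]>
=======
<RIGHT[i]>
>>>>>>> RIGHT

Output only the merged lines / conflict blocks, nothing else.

Final LEFT:  [foxtrot, echo, foxtrot, delta, delta, india, hotel]
Final RIGHT: [foxtrot, echo, foxtrot, delta, delta, golf, bravo]
i=0: L=foxtrot R=foxtrot -> agree -> foxtrot
i=1: L=echo R=echo -> agree -> echo
i=2: L=foxtrot R=foxtrot -> agree -> foxtrot
i=3: L=delta R=delta -> agree -> delta
i=4: L=delta R=delta -> agree -> delta
i=5: L=india=BASE, R=golf -> take RIGHT -> golf
i=6: L=hotel, R=bravo=BASE -> take LEFT -> hotel

Answer: foxtrot
echo
foxtrot
delta
delta
golf
hotel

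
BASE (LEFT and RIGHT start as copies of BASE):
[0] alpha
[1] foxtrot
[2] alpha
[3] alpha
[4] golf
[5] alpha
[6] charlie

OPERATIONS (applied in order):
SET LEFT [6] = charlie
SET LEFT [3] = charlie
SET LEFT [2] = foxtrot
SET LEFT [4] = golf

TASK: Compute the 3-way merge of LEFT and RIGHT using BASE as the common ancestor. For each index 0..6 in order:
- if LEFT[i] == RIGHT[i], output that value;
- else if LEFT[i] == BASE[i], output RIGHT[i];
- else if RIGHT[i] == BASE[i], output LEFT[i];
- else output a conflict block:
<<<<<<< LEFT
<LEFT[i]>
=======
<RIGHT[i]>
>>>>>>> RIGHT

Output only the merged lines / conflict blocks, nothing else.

Final LEFT:  [alpha, foxtrot, foxtrot, charlie, golf, alpha, charlie]
Final RIGHT: [alpha, foxtrot, alpha, alpha, golf, alpha, charlie]
i=0: L=alpha R=alpha -> agree -> alpha
i=1: L=foxtrot R=foxtrot -> agree -> foxtrot
i=2: L=foxtrot, R=alpha=BASE -> take LEFT -> foxtrot
i=3: L=charlie, R=alpha=BASE -> take LEFT -> charlie
i=4: L=golf R=golf -> agree -> golf
i=5: L=alpha R=alpha -> agree -> alpha
i=6: L=charlie R=charlie -> agree -> charlie

Answer: alpha
foxtrot
foxtrot
charlie
golf
alpha
charlie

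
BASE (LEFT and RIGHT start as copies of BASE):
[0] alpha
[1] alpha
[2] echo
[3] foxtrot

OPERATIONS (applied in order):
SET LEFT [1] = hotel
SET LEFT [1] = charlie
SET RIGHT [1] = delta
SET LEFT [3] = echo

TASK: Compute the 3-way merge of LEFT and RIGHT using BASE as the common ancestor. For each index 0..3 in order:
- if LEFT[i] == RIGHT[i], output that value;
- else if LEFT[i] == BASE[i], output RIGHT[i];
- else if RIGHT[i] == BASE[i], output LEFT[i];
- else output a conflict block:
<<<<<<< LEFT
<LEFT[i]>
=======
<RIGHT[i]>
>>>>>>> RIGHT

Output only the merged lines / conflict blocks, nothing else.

Final LEFT:  [alpha, charlie, echo, echo]
Final RIGHT: [alpha, delta, echo, foxtrot]
i=0: L=alpha R=alpha -> agree -> alpha
i=1: BASE=alpha L=charlie R=delta all differ -> CONFLICT
i=2: L=echo R=echo -> agree -> echo
i=3: L=echo, R=foxtrot=BASE -> take LEFT -> echo

Answer: alpha
<<<<<<< LEFT
charlie
=======
delta
>>>>>>> RIGHT
echo
echo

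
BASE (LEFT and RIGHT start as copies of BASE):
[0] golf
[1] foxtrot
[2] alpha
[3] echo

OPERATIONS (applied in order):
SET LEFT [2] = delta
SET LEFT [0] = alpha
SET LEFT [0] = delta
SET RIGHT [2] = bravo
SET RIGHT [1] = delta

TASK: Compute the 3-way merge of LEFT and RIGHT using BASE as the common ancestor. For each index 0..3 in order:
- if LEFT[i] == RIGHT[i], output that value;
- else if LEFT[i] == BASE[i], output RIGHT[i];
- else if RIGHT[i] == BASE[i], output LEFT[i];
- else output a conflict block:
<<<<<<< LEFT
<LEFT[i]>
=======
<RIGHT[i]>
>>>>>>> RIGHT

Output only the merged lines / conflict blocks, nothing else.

Final LEFT:  [delta, foxtrot, delta, echo]
Final RIGHT: [golf, delta, bravo, echo]
i=0: L=delta, R=golf=BASE -> take LEFT -> delta
i=1: L=foxtrot=BASE, R=delta -> take RIGHT -> delta
i=2: BASE=alpha L=delta R=bravo all differ -> CONFLICT
i=3: L=echo R=echo -> agree -> echo

Answer: delta
delta
<<<<<<< LEFT
delta
=======
bravo
>>>>>>> RIGHT
echo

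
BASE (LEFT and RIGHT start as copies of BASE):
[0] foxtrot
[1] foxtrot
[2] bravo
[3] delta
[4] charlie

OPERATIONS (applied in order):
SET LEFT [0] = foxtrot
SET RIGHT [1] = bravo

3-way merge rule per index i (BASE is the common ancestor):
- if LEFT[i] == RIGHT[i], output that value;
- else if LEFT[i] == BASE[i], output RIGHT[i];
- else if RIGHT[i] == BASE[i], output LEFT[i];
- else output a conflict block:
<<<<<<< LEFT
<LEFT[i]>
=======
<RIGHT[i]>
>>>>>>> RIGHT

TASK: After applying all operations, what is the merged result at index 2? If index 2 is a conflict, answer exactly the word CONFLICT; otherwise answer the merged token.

Answer: bravo

Derivation:
Final LEFT:  [foxtrot, foxtrot, bravo, delta, charlie]
Final RIGHT: [foxtrot, bravo, bravo, delta, charlie]
i=0: L=foxtrot R=foxtrot -> agree -> foxtrot
i=1: L=foxtrot=BASE, R=bravo -> take RIGHT -> bravo
i=2: L=bravo R=bravo -> agree -> bravo
i=3: L=delta R=delta -> agree -> delta
i=4: L=charlie R=charlie -> agree -> charlie
Index 2 -> bravo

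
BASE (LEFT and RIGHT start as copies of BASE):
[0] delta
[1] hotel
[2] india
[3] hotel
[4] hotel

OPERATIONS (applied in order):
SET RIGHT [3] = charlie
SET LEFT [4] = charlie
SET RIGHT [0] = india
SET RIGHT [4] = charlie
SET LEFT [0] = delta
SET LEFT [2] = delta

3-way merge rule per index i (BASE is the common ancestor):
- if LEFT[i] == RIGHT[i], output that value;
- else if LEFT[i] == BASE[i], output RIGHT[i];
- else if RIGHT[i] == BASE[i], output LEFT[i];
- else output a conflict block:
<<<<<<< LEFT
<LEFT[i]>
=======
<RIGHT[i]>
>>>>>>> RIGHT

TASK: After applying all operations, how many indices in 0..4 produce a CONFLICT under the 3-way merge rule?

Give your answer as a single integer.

Answer: 0

Derivation:
Final LEFT:  [delta, hotel, delta, hotel, charlie]
Final RIGHT: [india, hotel, india, charlie, charlie]
i=0: L=delta=BASE, R=india -> take RIGHT -> india
i=1: L=hotel R=hotel -> agree -> hotel
i=2: L=delta, R=india=BASE -> take LEFT -> delta
i=3: L=hotel=BASE, R=charlie -> take RIGHT -> charlie
i=4: L=charlie R=charlie -> agree -> charlie
Conflict count: 0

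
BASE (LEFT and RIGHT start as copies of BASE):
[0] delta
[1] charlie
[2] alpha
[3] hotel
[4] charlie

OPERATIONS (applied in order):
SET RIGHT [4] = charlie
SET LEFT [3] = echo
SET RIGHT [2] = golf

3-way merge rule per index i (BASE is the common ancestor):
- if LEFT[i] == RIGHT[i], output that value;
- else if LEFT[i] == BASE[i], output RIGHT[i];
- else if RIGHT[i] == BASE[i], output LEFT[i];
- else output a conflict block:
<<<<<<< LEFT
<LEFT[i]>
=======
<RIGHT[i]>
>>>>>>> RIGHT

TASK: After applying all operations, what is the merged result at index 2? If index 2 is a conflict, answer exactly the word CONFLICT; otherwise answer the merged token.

Answer: golf

Derivation:
Final LEFT:  [delta, charlie, alpha, echo, charlie]
Final RIGHT: [delta, charlie, golf, hotel, charlie]
i=0: L=delta R=delta -> agree -> delta
i=1: L=charlie R=charlie -> agree -> charlie
i=2: L=alpha=BASE, R=golf -> take RIGHT -> golf
i=3: L=echo, R=hotel=BASE -> take LEFT -> echo
i=4: L=charlie R=charlie -> agree -> charlie
Index 2 -> golf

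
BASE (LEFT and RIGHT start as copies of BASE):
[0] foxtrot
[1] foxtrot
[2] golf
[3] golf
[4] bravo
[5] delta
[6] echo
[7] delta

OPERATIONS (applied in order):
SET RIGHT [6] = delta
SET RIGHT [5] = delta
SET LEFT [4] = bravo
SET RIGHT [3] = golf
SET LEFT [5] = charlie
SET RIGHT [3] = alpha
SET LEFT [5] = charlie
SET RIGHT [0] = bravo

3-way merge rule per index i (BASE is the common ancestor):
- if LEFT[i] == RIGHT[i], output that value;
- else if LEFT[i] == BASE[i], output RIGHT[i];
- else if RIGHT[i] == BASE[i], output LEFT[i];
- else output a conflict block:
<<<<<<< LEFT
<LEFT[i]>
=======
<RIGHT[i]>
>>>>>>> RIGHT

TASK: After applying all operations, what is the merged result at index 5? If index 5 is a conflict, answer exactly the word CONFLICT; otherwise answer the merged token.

Final LEFT:  [foxtrot, foxtrot, golf, golf, bravo, charlie, echo, delta]
Final RIGHT: [bravo, foxtrot, golf, alpha, bravo, delta, delta, delta]
i=0: L=foxtrot=BASE, R=bravo -> take RIGHT -> bravo
i=1: L=foxtrot R=foxtrot -> agree -> foxtrot
i=2: L=golf R=golf -> agree -> golf
i=3: L=golf=BASE, R=alpha -> take RIGHT -> alpha
i=4: L=bravo R=bravo -> agree -> bravo
i=5: L=charlie, R=delta=BASE -> take LEFT -> charlie
i=6: L=echo=BASE, R=delta -> take RIGHT -> delta
i=7: L=delta R=delta -> agree -> delta
Index 5 -> charlie

Answer: charlie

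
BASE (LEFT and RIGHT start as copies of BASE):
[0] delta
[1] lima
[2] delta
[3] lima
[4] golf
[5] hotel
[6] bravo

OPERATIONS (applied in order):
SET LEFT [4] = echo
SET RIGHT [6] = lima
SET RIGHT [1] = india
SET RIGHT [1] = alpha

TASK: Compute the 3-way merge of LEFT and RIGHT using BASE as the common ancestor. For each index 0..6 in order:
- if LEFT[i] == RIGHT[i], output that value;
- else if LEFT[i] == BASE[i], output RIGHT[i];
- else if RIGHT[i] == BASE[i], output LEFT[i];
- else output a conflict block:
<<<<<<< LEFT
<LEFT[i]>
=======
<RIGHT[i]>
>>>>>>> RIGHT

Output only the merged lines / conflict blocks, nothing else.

Answer: delta
alpha
delta
lima
echo
hotel
lima

Derivation:
Final LEFT:  [delta, lima, delta, lima, echo, hotel, bravo]
Final RIGHT: [delta, alpha, delta, lima, golf, hotel, lima]
i=0: L=delta R=delta -> agree -> delta
i=1: L=lima=BASE, R=alpha -> take RIGHT -> alpha
i=2: L=delta R=delta -> agree -> delta
i=3: L=lima R=lima -> agree -> lima
i=4: L=echo, R=golf=BASE -> take LEFT -> echo
i=5: L=hotel R=hotel -> agree -> hotel
i=6: L=bravo=BASE, R=lima -> take RIGHT -> lima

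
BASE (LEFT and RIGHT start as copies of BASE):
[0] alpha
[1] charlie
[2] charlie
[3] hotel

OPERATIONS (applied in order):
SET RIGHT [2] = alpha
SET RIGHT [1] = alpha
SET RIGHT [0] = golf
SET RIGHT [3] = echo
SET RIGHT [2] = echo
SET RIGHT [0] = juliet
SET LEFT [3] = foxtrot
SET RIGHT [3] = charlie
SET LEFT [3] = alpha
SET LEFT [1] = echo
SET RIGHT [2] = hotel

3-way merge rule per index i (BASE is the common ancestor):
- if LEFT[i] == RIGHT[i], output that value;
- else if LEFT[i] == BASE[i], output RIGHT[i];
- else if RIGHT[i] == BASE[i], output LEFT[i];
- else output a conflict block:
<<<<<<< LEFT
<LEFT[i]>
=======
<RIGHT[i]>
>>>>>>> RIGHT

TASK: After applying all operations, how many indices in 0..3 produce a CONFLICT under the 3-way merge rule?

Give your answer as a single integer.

Answer: 2

Derivation:
Final LEFT:  [alpha, echo, charlie, alpha]
Final RIGHT: [juliet, alpha, hotel, charlie]
i=0: L=alpha=BASE, R=juliet -> take RIGHT -> juliet
i=1: BASE=charlie L=echo R=alpha all differ -> CONFLICT
i=2: L=charlie=BASE, R=hotel -> take RIGHT -> hotel
i=3: BASE=hotel L=alpha R=charlie all differ -> CONFLICT
Conflict count: 2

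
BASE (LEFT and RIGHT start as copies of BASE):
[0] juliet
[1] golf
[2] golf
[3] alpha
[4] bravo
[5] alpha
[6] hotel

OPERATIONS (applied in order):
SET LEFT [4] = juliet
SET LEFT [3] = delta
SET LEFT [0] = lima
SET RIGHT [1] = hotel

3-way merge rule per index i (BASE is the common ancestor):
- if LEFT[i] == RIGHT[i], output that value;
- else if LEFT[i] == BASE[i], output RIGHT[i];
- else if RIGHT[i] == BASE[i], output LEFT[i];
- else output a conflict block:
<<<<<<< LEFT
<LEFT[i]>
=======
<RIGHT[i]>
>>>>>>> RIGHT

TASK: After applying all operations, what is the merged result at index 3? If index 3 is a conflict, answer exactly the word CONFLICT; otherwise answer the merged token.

Answer: delta

Derivation:
Final LEFT:  [lima, golf, golf, delta, juliet, alpha, hotel]
Final RIGHT: [juliet, hotel, golf, alpha, bravo, alpha, hotel]
i=0: L=lima, R=juliet=BASE -> take LEFT -> lima
i=1: L=golf=BASE, R=hotel -> take RIGHT -> hotel
i=2: L=golf R=golf -> agree -> golf
i=3: L=delta, R=alpha=BASE -> take LEFT -> delta
i=4: L=juliet, R=bravo=BASE -> take LEFT -> juliet
i=5: L=alpha R=alpha -> agree -> alpha
i=6: L=hotel R=hotel -> agree -> hotel
Index 3 -> delta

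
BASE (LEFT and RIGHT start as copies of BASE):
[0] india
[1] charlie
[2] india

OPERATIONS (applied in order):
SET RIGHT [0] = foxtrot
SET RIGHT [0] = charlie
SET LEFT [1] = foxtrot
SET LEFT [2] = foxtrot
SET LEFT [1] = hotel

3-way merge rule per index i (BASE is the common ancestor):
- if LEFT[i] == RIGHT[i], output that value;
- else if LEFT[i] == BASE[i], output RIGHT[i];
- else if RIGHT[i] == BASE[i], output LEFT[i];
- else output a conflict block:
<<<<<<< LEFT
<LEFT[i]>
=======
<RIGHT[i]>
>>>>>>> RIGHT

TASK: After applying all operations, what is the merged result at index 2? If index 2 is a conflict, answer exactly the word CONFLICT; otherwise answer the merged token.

Answer: foxtrot

Derivation:
Final LEFT:  [india, hotel, foxtrot]
Final RIGHT: [charlie, charlie, india]
i=0: L=india=BASE, R=charlie -> take RIGHT -> charlie
i=1: L=hotel, R=charlie=BASE -> take LEFT -> hotel
i=2: L=foxtrot, R=india=BASE -> take LEFT -> foxtrot
Index 2 -> foxtrot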